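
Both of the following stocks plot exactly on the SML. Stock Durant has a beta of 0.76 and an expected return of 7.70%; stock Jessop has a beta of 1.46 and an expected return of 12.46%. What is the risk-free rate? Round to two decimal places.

Both satisfy E(R) = R_f + β·MRP, so the slope of the SML is
MRP = (12.46% − 7.70%) / (1.46 − 0.76) = 4.76% / 0.70 = 6.8000%
R_f = E(R_Durant) − β_Durant·MRP = 7.70% − 0.76 × 6.8000% = 2.5320%

2.53%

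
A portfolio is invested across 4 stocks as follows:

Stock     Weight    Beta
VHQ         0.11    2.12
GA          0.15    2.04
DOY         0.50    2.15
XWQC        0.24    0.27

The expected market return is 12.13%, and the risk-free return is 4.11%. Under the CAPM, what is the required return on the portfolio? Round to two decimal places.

17.58%

β_P = Σ w_i β_i = 0.11×2.12 + 0.15×2.04 + 0.50×2.15 + 0.24×0.27 = 1.6790
MRP = 12.13% − 4.11% = 8.02%
E(R_P) = R_f + β_P × MRP = 4.11% + 1.6790 × 8.02% = 17.58%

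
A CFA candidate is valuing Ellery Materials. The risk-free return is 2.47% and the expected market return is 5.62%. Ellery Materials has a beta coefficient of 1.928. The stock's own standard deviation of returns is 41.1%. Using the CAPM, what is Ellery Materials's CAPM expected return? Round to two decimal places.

Market risk premium = E(R_m) − R_f = 5.62% − 2.47% = 3.15%
E(R) = R_f + β × MRP = 2.47% + 1.928 × 3.15% = 8.54%

8.54%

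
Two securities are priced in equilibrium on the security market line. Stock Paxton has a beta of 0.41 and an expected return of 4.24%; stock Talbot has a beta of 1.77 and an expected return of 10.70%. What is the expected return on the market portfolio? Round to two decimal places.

Both satisfy E(R) = R_f + β·MRP, so the slope of the SML is
MRP = (10.70% − 4.24%) / (1.77 − 0.41) = 6.46% / 1.36 = 4.7500%
R_f = E(R_Paxton) − β_Paxton·MRP = 4.24% − 0.41 × 4.7500% = 2.2925%
E(R_m) = R_f + MRP = 2.2925% + 4.7500% = 7.04%

7.04%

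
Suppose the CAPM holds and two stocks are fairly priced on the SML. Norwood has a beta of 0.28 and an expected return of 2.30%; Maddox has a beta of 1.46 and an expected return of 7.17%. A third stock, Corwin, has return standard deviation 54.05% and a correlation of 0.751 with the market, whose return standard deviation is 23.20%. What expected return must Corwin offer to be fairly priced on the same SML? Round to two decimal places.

MRP = (7.17% − 2.30%) / (1.46 − 0.28) = 4.1271%
R_f = 2.30% − 0.28 × 4.1271% = 1.1444%
β_Corwin = ρ·σ_i/σ_m = 0.751 × 54.05 / 23.20 = 1.7496
E(R_Corwin) = R_f + β × MRP = 1.1444% + 1.7496 × 4.1271% = 8.37%

8.37%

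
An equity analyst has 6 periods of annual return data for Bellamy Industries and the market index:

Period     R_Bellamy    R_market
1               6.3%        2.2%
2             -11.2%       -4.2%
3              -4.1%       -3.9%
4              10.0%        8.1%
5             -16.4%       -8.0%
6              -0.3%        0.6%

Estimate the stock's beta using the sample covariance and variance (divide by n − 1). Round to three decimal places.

1.687

Mean R_i = (6.3 − 11.2 − 4.1 + 10.0 − 16.4 − 0.3) / 6 = -2.6167%
Mean R_m = (2.2 − 4.2 − 3.9 + 8.1 − 8.0 + 0.6) / 6 = -0.8667%
Σ(R_i − R̄_i)(R_m − R̄_m) = 275.3033  ⇒  Cov = 275.3033 / 5 = 55.0607
Σ(R_m − R̄_m)² = 163.1533  ⇒  Var(R_m) = 163.1533 / 5 = 32.6307
β = Cov / Var(R_m) = 55.0607 / 32.6307 = 1.6874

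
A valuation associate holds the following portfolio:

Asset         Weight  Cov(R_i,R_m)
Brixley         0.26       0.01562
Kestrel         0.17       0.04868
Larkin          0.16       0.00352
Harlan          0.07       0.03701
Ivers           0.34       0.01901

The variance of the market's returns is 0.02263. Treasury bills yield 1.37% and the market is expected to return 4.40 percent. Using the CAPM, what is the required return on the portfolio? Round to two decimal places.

β_Brixley = 0.01562 / 0.02263 = 0.6902
β_Kestrel = 0.04868 / 0.02263 = 2.1511
β_Larkin = 0.00352 / 0.02263 = 0.1555
β_Harlan = 0.03701 / 0.02263 = 1.6354
β_Ivers = 0.01901 / 0.02263 = 0.8400
β_P = Σ w_i β_i = 0.26×0.6902 + 0.17×2.1511 + 0.16×0.1555 + 0.07×1.6354 + 0.34×0.8400 = 0.9701
MRP = 4.40% − 1.37% = 3.03%
E(R_P) = R_f + β_P × MRP = 1.37% + 0.9701 × 3.03% = 4.31%

4.31%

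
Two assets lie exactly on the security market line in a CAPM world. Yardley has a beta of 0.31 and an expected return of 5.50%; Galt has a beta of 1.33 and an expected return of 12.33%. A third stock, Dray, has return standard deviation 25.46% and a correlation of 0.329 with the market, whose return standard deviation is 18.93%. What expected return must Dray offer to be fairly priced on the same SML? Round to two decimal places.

MRP = (12.33% − 5.50%) / (1.33 − 0.31) = 6.6961%
R_f = 5.50% − 0.31 × 6.6961% = 3.4242%
β_Dray = ρ·σ_i/σ_m = 0.329 × 25.46 / 18.93 = 0.4425
E(R_Dray) = R_f + β × MRP = 3.4242% + 0.4425 × 6.6961% = 6.39%

6.39%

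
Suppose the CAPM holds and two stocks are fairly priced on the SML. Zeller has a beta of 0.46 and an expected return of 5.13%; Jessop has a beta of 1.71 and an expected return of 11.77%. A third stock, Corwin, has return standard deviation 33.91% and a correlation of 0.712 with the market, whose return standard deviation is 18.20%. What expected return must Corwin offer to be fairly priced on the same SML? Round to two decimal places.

MRP = (11.77% − 5.13%) / (1.71 − 0.46) = 5.3120%
R_f = 5.13% − 0.46 × 5.3120% = 2.6865%
β_Corwin = ρ·σ_i/σ_m = 0.712 × 33.91 / 18.20 = 1.3266
E(R_Corwin) = R_f + β × MRP = 2.6865% + 1.3266 × 5.3120% = 9.73%

9.73%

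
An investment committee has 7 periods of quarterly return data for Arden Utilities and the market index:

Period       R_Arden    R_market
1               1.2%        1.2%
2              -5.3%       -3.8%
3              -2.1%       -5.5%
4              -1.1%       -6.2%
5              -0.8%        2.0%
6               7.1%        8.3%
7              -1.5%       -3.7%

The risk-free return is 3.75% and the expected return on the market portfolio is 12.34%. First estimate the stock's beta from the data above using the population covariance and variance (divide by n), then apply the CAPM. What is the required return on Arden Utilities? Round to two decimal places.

Mean R_i = (1.2 − 5.3 − 2.1 − 1.1 − 0.8 + 7.1 − 1.5) / 7 = -0.3571%
Mean R_m = (1.2 − 3.8 − 5.5 − 6.2 + 2.0 + 8.3 − 3.7) / 7 = -1.1000%
Σ(R_i − R̄_i)(R_m − R̄_m) = 100.0800  ⇒  Cov = 100.0800 / 7 = 14.2971
Σ(R_m − R̄_m)² = 162.6800  ⇒  Var(R_m) = 162.6800 / 7 = 23.2400
β = Cov / Var(R_m) = 14.2971 / 23.2400 = 0.6152
MRP = 12.34% − 3.75% = 8.59%
E(R) = R_f + β × MRP = 3.75% + 0.6152 × 8.59% = 9.03%

9.03%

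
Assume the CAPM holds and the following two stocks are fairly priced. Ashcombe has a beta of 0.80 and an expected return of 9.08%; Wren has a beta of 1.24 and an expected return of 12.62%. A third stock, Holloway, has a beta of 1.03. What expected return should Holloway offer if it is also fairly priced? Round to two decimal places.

MRP (SML slope) = (12.62% − 9.08%) / (1.24 − 0.80) = 3.54% / 0.44 = 8.0455%
R_f (intercept) = 9.08% − 0.80 × 8.0455% = 2.6436%
E(R_Holloway) = R_f + β × MRP = 2.6436% + 1.03 × 8.0455% = 10.93%

10.93%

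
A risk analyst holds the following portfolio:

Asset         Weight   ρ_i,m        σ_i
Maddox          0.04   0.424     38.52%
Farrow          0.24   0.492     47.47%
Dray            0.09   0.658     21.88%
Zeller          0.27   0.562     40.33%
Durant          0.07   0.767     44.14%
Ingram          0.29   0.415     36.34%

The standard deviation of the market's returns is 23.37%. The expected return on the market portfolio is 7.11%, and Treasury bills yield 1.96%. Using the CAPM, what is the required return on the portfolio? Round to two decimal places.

6.46%

β_Maddox = 0.424 × 38.52% / 23.37% = 0.6989
β_Farrow = 0.492 × 47.47% / 23.37% = 0.9994
β_Dray = 0.658 × 21.88% / 23.37% = 0.6160
β_Zeller = 0.562 × 40.33% / 23.37% = 0.9699
β_Durant = 0.767 × 44.14% / 23.37% = 1.4487
β_Ingram = 0.415 × 36.34% / 23.37% = 0.6453
β_P = Σ w_i β_i = 0.04×0.6989 + 0.24×0.9994 + 0.09×0.6160 + 0.27×0.9699 + 0.07×1.4487 + 0.29×0.6453 = 0.8737
MRP = 7.11% − 1.96% = 5.15%
E(R_P) = R_f + β_P × MRP = 1.96% + 0.8737 × 5.15% = 6.46%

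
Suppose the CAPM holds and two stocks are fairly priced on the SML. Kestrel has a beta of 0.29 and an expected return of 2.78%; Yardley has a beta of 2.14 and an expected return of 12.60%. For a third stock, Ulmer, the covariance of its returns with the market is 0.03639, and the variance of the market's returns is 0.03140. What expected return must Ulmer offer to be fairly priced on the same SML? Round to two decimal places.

7.39%

MRP = (12.60% − 2.78%) / (2.14 − 0.29) = 5.3081%
R_f = 2.78% − 0.29 × 5.3081% = 1.2407%
β_Ulmer = Cov / Var(R_m) = 0.03639 / 0.03140 = 1.1589
E(R_Ulmer) = R_f + β × MRP = 1.2407% + 1.1589 × 5.3081% = 7.39%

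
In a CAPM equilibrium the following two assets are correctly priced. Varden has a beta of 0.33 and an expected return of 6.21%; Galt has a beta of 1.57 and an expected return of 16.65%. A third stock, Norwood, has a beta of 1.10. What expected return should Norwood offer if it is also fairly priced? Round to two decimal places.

MRP (SML slope) = (16.65% − 6.21%) / (1.57 − 0.33) = 10.44% / 1.24 = 8.4194%
R_f (intercept) = 6.21% − 0.33 × 8.4194% = 3.4316%
E(R_Norwood) = R_f + β × MRP = 3.4316% + 1.10 × 8.4194% = 12.69%

12.69%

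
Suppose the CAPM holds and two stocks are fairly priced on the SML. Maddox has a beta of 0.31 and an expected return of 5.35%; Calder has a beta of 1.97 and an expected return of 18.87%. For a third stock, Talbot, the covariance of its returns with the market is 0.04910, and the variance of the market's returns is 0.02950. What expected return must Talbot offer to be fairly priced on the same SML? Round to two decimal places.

MRP = (18.87% − 5.35%) / (1.97 − 0.31) = 8.1446%
R_f = 5.35% − 0.31 × 8.1446% = 2.8252%
β_Talbot = Cov / Var(R_m) = 0.04910 / 0.02950 = 1.6644
E(R_Talbot) = R_f + β × MRP = 2.8252% + 1.6644 × 8.1446% = 16.38%

16.38%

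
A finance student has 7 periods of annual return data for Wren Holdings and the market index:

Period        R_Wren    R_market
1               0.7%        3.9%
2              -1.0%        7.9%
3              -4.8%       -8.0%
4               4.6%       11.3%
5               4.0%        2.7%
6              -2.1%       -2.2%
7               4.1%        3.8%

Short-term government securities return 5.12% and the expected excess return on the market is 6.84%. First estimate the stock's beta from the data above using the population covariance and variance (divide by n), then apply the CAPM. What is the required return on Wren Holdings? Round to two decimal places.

Mean R_i = (0.7 − 1.0 − 4.8 + 4.6 + 4.0 − 2.1 + 4.1) / 7 = 0.7857%
Mean R_m = (3.9 + 7.9 − 8.0 + 11.3 + 2.7 − 2.2 + 3.8) / 7 = 2.7714%
Σ(R_i − R̄_i)(R_m − R̄_m) = 100.9671  ⇒  Cov = 100.9671 / 7 = 14.4239
Σ(R_m − R̄_m)² = 242.1143  ⇒  Var(R_m) = 242.1143 / 7 = 34.5878
β = Cov / Var(R_m) = 14.4239 / 34.5878 = 0.4170
E(R) = R_f + β × MRP = 5.12% + 0.4170 × 6.84% = 7.97%

7.97%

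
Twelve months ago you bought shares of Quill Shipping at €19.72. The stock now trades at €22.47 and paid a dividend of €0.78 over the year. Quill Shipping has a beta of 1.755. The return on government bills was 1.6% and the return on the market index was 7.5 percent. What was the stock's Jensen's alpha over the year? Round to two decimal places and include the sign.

+5.95%

Realised HPR = (P1 + D1 − P0) / P0 = (22.47 + 0.78 − 19.72) / 19.72 = 3.53 / 19.72 = 17.9006%
MRP = 7.5% − 1.6% = 5.90%
CAPM required = R_f + β·MRP = 1.6% + 1.755 × 5.9% = 11.9545%
α = realised − required = 17.9006% − 11.9545% = +5.95%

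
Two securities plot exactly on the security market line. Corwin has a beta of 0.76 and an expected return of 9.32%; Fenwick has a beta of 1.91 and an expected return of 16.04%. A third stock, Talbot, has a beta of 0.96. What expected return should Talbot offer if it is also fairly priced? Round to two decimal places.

MRP (SML slope) = (16.04% − 9.32%) / (1.91 − 0.76) = 6.72% / 1.15 = 5.8435%
R_f (intercept) = 9.32% − 0.76 × 5.8435% = 4.8789%
E(R_Talbot) = R_f + β × MRP = 4.8789% + 0.96 × 5.8435% = 10.49%

10.49%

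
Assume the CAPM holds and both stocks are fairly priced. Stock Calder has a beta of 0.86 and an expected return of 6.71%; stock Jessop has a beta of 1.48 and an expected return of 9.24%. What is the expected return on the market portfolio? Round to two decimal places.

7.28%

Both satisfy E(R) = R_f + β·MRP, so the slope of the SML is
MRP = (9.24% − 6.71%) / (1.48 − 0.86) = 2.53% / 0.62 = 4.0806%
R_f = E(R_Calder) − β_Calder·MRP = 6.71% − 0.86 × 4.0806% = 3.2007%
E(R_m) = R_f + MRP = 3.2007% + 4.0806% = 7.28%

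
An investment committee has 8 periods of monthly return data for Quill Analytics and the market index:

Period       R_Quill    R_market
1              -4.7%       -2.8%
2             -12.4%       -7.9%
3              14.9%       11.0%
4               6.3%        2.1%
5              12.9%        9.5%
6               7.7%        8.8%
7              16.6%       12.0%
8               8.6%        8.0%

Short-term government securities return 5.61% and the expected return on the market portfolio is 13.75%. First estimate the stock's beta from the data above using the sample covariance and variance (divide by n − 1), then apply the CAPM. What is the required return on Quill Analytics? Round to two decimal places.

16.62%

Mean R_i = (-4.7 − 12.4 + 14.9 + 6.3 + 12.9 + 7.7 + 16.6 + 8.6) / 8 = 6.2375%
Mean R_m = (-2.8 − 7.9 + 11.0 + 2.1 + 9.5 + 8.8 + 12.0 + 8.0) / 8 = 5.0875%
Σ(R_i − R̄_i)(R_m − R̄_m) = 492.6938  ⇒  Cov = 492.6938 / 7 = 70.3848
Σ(R_m − R̄_m)² = 364.2888  ⇒  Var(R_m) = 364.2888 / 7 = 52.0413
β = Cov / Var(R_m) = 70.3848 / 52.0413 = 1.3525
MRP = 13.75% − 5.61% = 8.14%
E(R) = R_f + β × MRP = 5.61% + 1.3525 × 8.14% = 16.62%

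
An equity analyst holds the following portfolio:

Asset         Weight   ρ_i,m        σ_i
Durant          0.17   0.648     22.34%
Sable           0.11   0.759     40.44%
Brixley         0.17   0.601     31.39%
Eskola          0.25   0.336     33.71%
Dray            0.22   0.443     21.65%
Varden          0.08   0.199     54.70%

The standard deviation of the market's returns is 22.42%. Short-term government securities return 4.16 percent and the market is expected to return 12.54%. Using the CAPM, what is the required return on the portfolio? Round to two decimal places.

9.71%

β_Durant = 0.648 × 22.34% / 22.42% = 0.6457
β_Sable = 0.759 × 40.44% / 22.42% = 1.3690
β_Brixley = 0.601 × 31.39% / 22.42% = 0.8415
β_Eskola = 0.336 × 33.71% / 22.42% = 0.5052
β_Dray = 0.443 × 21.65% / 22.42% = 0.4278
β_Varden = 0.199 × 54.70% / 22.42% = 0.4855
β_P = Σ w_i β_i = 0.17×0.6457 + 0.11×1.3690 + 0.17×0.8415 + 0.25×0.5052 + 0.22×0.4278 + 0.08×0.4855 = 0.6627
MRP = 12.54% − 4.16% = 8.38%
E(R_P) = R_f + β_P × MRP = 4.16% + 0.6627 × 8.38% = 9.71%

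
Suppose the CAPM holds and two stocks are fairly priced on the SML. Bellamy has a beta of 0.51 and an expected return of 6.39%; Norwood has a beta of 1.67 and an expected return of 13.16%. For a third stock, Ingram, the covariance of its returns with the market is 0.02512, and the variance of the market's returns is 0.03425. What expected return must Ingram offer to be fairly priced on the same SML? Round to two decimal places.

MRP = (13.16% − 6.39%) / (1.67 − 0.51) = 5.8362%
R_f = 6.39% − 0.51 × 5.8362% = 3.4135%
β_Ingram = Cov / Var(R_m) = 0.02512 / 0.03425 = 0.7334
E(R_Ingram) = R_f + β × MRP = 3.4135% + 0.7334 × 5.8362% = 7.69%

7.69%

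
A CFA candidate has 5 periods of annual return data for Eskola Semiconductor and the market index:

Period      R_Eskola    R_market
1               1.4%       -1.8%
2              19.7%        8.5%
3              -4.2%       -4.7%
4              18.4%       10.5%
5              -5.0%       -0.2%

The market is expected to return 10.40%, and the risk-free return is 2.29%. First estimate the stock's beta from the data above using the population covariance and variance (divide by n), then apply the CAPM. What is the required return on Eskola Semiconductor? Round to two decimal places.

16.19%

Mean R_i = (1.4 + 19.7 − 4.2 + 18.4 − 5.0) / 5 = 6.0600%
Mean R_m = (-1.8 + 8.5 − 4.7 + 10.5 − 0.2) / 5 = 2.4600%
Σ(R_i − R̄_i)(R_m − R̄_m) = 304.3320  ⇒  Cov = 304.3320 / 5 = 60.8664
Σ(R_m − R̄_m)² = 177.6120  ⇒  Var(R_m) = 177.6120 / 5 = 35.5224
β = Cov / Var(R_m) = 60.8664 / 35.5224 = 1.7135
MRP = 10.40% − 2.29% = 8.11%
E(R) = R_f + β × MRP = 2.29% + 1.7135 × 8.11% = 16.19%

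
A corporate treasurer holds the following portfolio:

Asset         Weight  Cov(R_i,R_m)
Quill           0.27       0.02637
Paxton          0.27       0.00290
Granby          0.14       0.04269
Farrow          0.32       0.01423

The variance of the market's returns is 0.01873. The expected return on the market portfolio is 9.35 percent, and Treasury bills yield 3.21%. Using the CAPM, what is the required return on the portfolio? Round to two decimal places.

β_Quill = 0.02637 / 0.01873 = 1.4079
β_Paxton = 0.00290 / 0.01873 = 0.1548
β_Granby = 0.04269 / 0.01873 = 2.2792
β_Farrow = 0.01423 / 0.01873 = 0.7597
β_P = Σ w_i β_i = 0.27×1.4079 + 0.27×0.1548 + 0.14×2.2792 + 0.32×0.7597 = 0.9841
MRP = 9.35% − 3.21% = 6.14%
E(R_P) = R_f + β_P × MRP = 3.21% + 0.9841 × 6.14% = 9.25%

9.25%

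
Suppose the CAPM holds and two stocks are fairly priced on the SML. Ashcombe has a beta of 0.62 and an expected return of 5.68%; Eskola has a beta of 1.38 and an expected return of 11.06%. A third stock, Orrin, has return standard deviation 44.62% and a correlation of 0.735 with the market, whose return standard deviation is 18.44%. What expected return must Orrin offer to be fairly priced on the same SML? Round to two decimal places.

13.88%

MRP = (11.06% − 5.68%) / (1.38 − 0.62) = 7.0789%
R_f = 5.68% − 0.62 × 7.0789% = 1.2911%
β_Orrin = ρ·σ_i/σ_m = 0.735 × 44.62 / 18.44 = 1.7785
E(R_Orrin) = R_f + β × MRP = 1.2911% + 1.7785 × 7.0789% = 13.88%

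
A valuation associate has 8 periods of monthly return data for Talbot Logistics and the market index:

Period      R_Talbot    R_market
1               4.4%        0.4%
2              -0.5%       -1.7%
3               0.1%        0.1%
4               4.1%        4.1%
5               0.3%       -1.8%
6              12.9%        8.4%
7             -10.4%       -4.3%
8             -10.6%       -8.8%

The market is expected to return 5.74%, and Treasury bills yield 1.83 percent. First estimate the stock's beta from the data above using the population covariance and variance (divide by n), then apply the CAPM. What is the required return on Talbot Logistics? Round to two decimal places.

7.35%

Mean R_i = (4.4 − 0.5 + 0.1 + 4.1 + 0.3 + 12.9 − 10.4 − 10.6) / 8 = 0.0375%
Mean R_m = (0.4 − 1.7 + 0.1 + 4.1 − 1.8 + 8.4 − 4.3 − 8.8) / 8 = -0.4500%
Σ(R_i − R̄_i)(R_m − R̄_m) = 265.3850  ⇒  Cov = 265.3850 / 8 = 33.1731
Σ(R_m − R̄_m)² = 187.9800  ⇒  Var(R_m) = 187.9800 / 8 = 23.4975
β = Cov / Var(R_m) = 33.1731 / 23.4975 = 1.4118
MRP = 5.74% − 1.83% = 3.91%
E(R) = R_f + β × MRP = 1.83% + 1.4118 × 3.91% = 7.35%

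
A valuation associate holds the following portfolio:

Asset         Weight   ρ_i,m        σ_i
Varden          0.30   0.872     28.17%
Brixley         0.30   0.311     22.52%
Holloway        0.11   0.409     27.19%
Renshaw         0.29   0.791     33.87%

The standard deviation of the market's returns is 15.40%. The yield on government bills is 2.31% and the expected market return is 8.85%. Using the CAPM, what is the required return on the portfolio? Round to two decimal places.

10.15%

β_Varden = 0.872 × 28.17% / 15.40% = 1.5951
β_Brixley = 0.311 × 22.52% / 15.40% = 0.4548
β_Holloway = 0.409 × 27.19% / 15.40% = 0.7221
β_Renshaw = 0.791 × 33.87% / 15.40% = 1.7397
β_P = Σ w_i β_i = 0.30×1.5951 + 0.30×0.4548 + 0.11×0.7221 + 0.29×1.7397 = 1.1989
MRP = 8.85% − 2.31% = 6.54%
E(R_P) = R_f + β_P × MRP = 2.31% + 1.1989 × 6.54% = 10.15%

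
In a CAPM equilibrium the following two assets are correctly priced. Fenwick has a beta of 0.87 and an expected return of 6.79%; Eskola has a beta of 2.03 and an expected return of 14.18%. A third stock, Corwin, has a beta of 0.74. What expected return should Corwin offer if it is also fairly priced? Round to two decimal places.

5.96%

MRP (SML slope) = (14.18% − 6.79%) / (2.03 − 0.87) = 7.39% / 1.16 = 6.3707%
R_f (intercept) = 6.79% − 0.87 × 6.3707% = 1.2475%
E(R_Corwin) = R_f + β × MRP = 1.2475% + 0.74 × 6.3707% = 5.96%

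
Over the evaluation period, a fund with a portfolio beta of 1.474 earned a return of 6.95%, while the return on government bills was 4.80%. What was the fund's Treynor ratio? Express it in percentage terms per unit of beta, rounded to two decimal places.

Treynor = (R_P − R_f) / β_P = (6.95% − 4.80%) / 1.4740 = 2.15% / 1.4740 = 1.46%

1.46%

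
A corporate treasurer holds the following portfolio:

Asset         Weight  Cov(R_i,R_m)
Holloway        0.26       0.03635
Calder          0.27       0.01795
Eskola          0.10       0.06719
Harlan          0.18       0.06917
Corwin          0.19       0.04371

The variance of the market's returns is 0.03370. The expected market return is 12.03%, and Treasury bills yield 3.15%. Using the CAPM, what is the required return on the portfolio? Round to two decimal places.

β_Holloway = 0.03635 / 0.03370 = 1.0786
β_Calder = 0.01795 / 0.03370 = 0.5326
β_Eskola = 0.06719 / 0.03370 = 1.9938
β_Harlan = 0.06917 / 0.03370 = 2.0525
β_Corwin = 0.04371 / 0.03370 = 1.2970
β_P = Σ w_i β_i = 0.26×1.0786 + 0.27×0.5326 + 0.10×1.9938 + 0.18×2.0525 + 0.19×1.2970 = 1.2395
MRP = 12.03% − 3.15% = 8.88%
E(R_P) = R_f + β_P × MRP = 3.15% + 1.2395 × 8.88% = 14.16%

14.16%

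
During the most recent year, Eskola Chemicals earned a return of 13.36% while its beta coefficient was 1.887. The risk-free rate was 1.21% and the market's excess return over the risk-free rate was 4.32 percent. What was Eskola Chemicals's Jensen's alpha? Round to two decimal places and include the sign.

+4.00%

CAPM benchmark = R_f + β(R_m − R_f) = 1.21% + 1.887 × 4.32% = 9.36184%
α = actual − benchmark = 13.36% − 9.36184% = +4.00%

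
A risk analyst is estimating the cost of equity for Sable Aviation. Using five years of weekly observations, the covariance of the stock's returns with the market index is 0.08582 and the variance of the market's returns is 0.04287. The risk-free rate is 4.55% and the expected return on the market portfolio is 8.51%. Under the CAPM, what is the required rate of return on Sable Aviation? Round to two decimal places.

β = Cov(R_i, R_m) / Var(R_m) = 0.08582 / 0.04287 = 2.0019
MRP = 8.51% − 4.55% = 3.96%
E(R) = R_f + β × MRP = 4.55% + 2.0019 × 3.96% = 12.48%

12.48%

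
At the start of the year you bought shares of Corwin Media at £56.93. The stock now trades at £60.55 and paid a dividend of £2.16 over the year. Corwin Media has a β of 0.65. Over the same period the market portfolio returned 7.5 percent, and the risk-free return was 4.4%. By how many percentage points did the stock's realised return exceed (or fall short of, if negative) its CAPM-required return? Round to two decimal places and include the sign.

Realised HPR = (P1 + D1 − P0) / P0 = (60.55 + 2.16 − 56.93) / 56.93 = 5.78 / 56.93 = 10.1528%
MRP = 7.5% − 4.4% = 3.10%
CAPM required = R_f + β·MRP = 4.4% + 0.65 × 3.1% = 6.4150%
α = realised − required = 10.1528% − 6.4150% = +3.74%

+3.74%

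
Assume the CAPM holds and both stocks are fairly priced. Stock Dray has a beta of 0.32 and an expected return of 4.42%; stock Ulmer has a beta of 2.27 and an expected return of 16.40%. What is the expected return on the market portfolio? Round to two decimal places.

Both satisfy E(R) = R_f + β·MRP, so the slope of the SML is
MRP = (16.40% − 4.42%) / (2.27 − 0.32) = 11.98% / 1.95 = 6.1436%
R_f = E(R_Dray) − β_Dray·MRP = 4.42% − 0.32 × 6.1436% = 2.4540%
E(R_m) = R_f + MRP = 2.4540% + 6.1436% = 8.60%

8.60%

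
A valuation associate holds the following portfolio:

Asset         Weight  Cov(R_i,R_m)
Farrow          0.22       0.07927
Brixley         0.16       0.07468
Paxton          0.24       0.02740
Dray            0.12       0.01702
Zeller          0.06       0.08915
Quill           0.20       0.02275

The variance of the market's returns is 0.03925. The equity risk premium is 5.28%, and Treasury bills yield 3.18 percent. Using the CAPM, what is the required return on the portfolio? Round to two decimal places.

9.62%

β_Farrow = 0.07927 / 0.03925 = 2.0196
β_Brixley = 0.07468 / 0.03925 = 1.9027
β_Paxton = 0.02740 / 0.03925 = 0.6981
β_Dray = 0.01702 / 0.03925 = 0.4336
β_Zeller = 0.08915 / 0.03925 = 2.2713
β_Quill = 0.02275 / 0.03925 = 0.5796
β_P = Σ w_i β_i = 0.22×2.0196 + 0.16×1.9027 + 0.24×0.6981 + 0.12×0.4336 + 0.06×2.2713 + 0.20×0.5796 = 1.2205
E(R_P) = R_f + β_P × MRP = 3.18% + 1.2205 × 5.28% = 9.62%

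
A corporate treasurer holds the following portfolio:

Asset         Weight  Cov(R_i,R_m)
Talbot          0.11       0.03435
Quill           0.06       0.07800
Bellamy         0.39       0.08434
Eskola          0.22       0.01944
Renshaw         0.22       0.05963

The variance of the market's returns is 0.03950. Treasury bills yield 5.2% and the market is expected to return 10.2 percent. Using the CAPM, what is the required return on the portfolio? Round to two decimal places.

β_Talbot = 0.03435 / 0.03950 = 0.8696
β_Quill = 0.07800 / 0.03950 = 1.9747
β_Bellamy = 0.08434 / 0.03950 = 2.1352
β_Eskola = 0.01944 / 0.03950 = 0.4922
β_Renshaw = 0.05963 / 0.03950 = 1.5096
β_P = Σ w_i β_i = 0.11×0.8696 + 0.06×1.9747 + 0.39×2.1352 + 0.22×0.4922 + 0.22×1.5096 = 1.4873
MRP = 10.2% − 5.2% = 5.00%
E(R_P) = R_f + β_P × MRP = 5.2% + 1.4873 × 5.0% = 12.64%

12.64%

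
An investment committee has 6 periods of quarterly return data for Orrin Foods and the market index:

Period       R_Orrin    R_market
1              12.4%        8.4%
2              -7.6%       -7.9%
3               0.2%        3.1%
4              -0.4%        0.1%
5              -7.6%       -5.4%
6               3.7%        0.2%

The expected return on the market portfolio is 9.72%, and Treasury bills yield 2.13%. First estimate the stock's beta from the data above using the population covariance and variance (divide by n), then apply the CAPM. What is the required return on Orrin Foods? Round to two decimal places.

Mean R_i = (12.4 − 7.6 + 0.2 − 0.4 − 7.6 + 3.7) / 6 = 0.1167%
Mean R_m = (8.4 − 7.9 + 3.1 + 0.1 − 5.4 + 0.2) / 6 = -0.2500%
Σ(R_i − R̄_i)(R_m − R̄_m) = 206.7350  ⇒  Cov = 206.7350 / 6 = 34.4558
Σ(R_m − R̄_m)² = 171.4150  ⇒  Var(R_m) = 171.4150 / 6 = 28.5692
β = Cov / Var(R_m) = 34.4558 / 28.5692 = 1.2060
MRP = 9.72% − 2.13% = 7.59%
E(R) = R_f + β × MRP = 2.13% + 1.2060 × 7.59% = 11.28%

11.28%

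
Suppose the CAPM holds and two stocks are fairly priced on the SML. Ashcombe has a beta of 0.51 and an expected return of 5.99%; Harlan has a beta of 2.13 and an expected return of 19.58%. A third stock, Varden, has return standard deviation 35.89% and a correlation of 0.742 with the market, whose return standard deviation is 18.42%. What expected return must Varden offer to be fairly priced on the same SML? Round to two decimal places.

13.84%

MRP = (19.58% − 5.99%) / (2.13 − 0.51) = 8.3889%
R_f = 5.99% − 0.51 × 8.3889% = 1.7117%
β_Varden = ρ·σ_i/σ_m = 0.742 × 35.89 / 18.42 = 1.4457
E(R_Varden) = R_f + β × MRP = 1.7117% + 1.4457 × 8.3889% = 13.84%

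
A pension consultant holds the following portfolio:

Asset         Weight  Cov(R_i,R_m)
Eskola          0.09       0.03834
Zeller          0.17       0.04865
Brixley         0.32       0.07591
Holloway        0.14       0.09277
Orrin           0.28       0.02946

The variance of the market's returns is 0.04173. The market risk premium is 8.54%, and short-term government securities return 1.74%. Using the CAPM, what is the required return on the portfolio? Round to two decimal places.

β_Eskola = 0.03834 / 0.04173 = 0.9188
β_Zeller = 0.04865 / 0.04173 = 1.1658
β_Brixley = 0.07591 / 0.04173 = 1.8191
β_Holloway = 0.09277 / 0.04173 = 2.2231
β_Orrin = 0.02946 / 0.04173 = 0.7060
β_P = Σ w_i β_i = 0.09×0.9188 + 0.17×1.1658 + 0.32×1.8191 + 0.14×2.2231 + 0.28×0.7060 = 1.3719
E(R_P) = R_f + β_P × MRP = 1.74% + 1.3719 × 8.54% = 13.46%

13.46%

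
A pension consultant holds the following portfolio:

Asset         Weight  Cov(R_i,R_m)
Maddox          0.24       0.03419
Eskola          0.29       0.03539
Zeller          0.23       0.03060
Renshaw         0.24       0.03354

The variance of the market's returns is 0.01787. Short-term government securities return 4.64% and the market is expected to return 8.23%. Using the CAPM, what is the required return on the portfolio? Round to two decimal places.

11.38%

β_Maddox = 0.03419 / 0.01787 = 1.9133
β_Eskola = 0.03539 / 0.01787 = 1.9804
β_Zeller = 0.03060 / 0.01787 = 1.7124
β_Renshaw = 0.03354 / 0.01787 = 1.8769
β_P = Σ w_i β_i = 0.24×1.9133 + 0.29×1.9804 + 0.23×1.7124 + 0.24×1.8769 = 1.8778
MRP = 8.23% − 4.64% = 3.59%
E(R_P) = R_f + β_P × MRP = 4.64% + 1.8778 × 3.59% = 11.38%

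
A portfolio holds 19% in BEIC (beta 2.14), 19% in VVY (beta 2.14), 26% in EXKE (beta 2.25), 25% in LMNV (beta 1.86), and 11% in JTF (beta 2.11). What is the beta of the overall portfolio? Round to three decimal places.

β_P = Σ w_i β_i = 0.19×2.14 + 0.19×2.14 + 0.26×2.25 + 0.25×1.86 + 0.11×2.11 = 2.0953

2.095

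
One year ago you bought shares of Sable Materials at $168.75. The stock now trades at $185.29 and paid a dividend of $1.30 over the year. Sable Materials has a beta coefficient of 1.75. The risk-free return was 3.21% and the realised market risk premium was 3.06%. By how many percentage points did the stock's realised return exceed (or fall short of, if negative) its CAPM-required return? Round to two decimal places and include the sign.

+2.01%

Realised HPR = (P1 + D1 − P0) / P0 = (185.29 + 1.30 − 168.75) / 168.75 = 17.84 / 168.75 = 10.5719%
CAPM required = R_f + β·MRP = 3.21% + 1.75 × 3.06% = 8.5650%
α = realised − required = 10.5719% − 8.5650% = +2.01%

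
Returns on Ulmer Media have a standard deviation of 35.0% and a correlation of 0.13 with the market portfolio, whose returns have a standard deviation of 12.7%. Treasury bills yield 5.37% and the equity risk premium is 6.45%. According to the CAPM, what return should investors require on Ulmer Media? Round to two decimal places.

β = ρ × σ_i / σ_m = 0.13 × 35.0% / 12.7% = 0.3583
E(R) = 5.37% + 0.3583 × 6.45% = 7.68%

7.68%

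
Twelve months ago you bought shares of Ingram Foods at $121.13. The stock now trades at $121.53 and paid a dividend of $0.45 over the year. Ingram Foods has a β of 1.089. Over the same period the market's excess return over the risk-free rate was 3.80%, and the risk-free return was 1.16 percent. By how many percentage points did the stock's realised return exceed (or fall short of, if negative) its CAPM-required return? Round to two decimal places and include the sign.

-4.60%

Realised HPR = (P1 + D1 − P0) / P0 = (121.53 + 0.45 − 121.13) / 121.13 = 0.85 / 121.13 = 0.7017%
CAPM required = R_f + β·MRP = 1.16% + 1.089 × 3.80% = 5.29820%
α = realised − required = 0.7017% − 5.29820% = -4.60%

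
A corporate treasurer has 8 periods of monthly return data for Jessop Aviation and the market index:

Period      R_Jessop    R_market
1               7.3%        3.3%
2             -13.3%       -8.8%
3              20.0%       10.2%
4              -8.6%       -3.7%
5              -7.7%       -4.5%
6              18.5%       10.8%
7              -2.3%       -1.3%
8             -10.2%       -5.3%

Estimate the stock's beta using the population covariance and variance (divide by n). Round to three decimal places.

1.793

Mean R_i = (7.3 − 13.3 + 20.0 − 8.6 − 7.7 + 18.5 − 2.3 − 10.2) / 8 = 0.4625%
Mean R_m = (3.3 − 8.8 + 10.2 − 3.7 − 4.5 + 10.8 − 1.3 − 5.3) / 8 = 0.0875%
Σ(R_i − R̄_i)(R_m − R̄_m) = 668.1263  ⇒  Cov = 668.1263 / 8 = 83.5158
Σ(R_m − R̄_m)² = 372.6688  ⇒  Var(R_m) = 372.6688 / 8 = 46.5836
β = Cov / Var(R_m) = 83.5158 / 46.5836 = 1.7928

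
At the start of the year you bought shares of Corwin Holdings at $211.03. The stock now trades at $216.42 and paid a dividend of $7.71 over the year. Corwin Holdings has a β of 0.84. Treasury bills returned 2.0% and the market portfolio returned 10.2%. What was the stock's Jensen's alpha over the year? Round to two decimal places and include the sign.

Realised HPR = (P1 + D1 − P0) / P0 = (216.42 + 7.71 − 211.03) / 211.03 = 13.10 / 211.03 = 6.2076%
MRP = 10.2% − 2.0% = 8.20%
CAPM required = R_f + β·MRP = 2.0% + 0.84 × 8.2% = 8.8880%
α = realised − required = 6.2076% − 8.8880% = -2.68%

-2.68%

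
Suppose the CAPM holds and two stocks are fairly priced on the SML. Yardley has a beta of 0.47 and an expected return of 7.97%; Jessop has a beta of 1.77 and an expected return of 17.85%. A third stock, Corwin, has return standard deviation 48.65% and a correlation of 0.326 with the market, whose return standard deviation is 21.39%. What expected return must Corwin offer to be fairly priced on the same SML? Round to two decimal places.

10.03%

MRP = (17.85% − 7.97%) / (1.77 − 0.47) = 7.6000%
R_f = 7.97% − 0.47 × 7.6000% = 4.3980%
β_Corwin = ρ·σ_i/σ_m = 0.326 × 48.65 / 21.39 = 0.7415
E(R_Corwin) = R_f + β × MRP = 4.3980% + 0.7415 × 7.6000% = 10.03%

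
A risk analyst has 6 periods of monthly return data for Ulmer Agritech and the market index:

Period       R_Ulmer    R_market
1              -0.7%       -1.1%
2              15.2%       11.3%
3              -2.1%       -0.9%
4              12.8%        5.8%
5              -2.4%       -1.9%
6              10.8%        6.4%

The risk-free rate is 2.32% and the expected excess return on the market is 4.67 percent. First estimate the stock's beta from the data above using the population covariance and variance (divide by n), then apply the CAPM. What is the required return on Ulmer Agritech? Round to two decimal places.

Mean R_i = (-0.7 + 15.2 − 2.1 + 12.8 − 2.4 + 10.8) / 6 = 5.6000%
Mean R_m = (-1.1 + 11.3 − 0.9 + 5.8 − 1.9 + 6.4) / 6 = 3.2667%
Σ(R_i − R̄_i)(R_m − R̄_m) = 212.5800  ⇒  Cov = 212.5800 / 6 = 35.4300
Σ(R_m − R̄_m)² = 143.8933  ⇒  Var(R_m) = 143.8933 / 6 = 23.9822
β = Cov / Var(R_m) = 35.4300 / 23.9822 = 1.4773
E(R) = R_f + β × MRP = 2.32% + 1.4773 × 4.67% = 9.22%

9.22%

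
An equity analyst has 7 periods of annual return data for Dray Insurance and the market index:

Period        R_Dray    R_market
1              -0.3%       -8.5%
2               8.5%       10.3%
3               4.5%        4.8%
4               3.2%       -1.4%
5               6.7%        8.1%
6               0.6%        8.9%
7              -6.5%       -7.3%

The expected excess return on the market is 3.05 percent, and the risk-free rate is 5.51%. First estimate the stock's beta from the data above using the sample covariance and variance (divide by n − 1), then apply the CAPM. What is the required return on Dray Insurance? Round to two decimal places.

6.98%

Mean R_i = (-0.3 + 8.5 + 4.5 + 3.2 + 6.7 + 0.6 − 6.5) / 7 = 2.3857%
Mean R_m = (-8.5 + 10.3 + 4.8 − 1.4 + 8.1 + 8.9 − 7.3) / 7 = 2.1286%
Σ(R_i − R̄_i)(R_m − R̄_m) = 178.7329  ⇒  Cov = 178.7329 / 6 = 29.7888
Σ(R_m − R̄_m)² = 369.7343  ⇒  Var(R_m) = 369.7343 / 6 = 61.6224
β = Cov / Var(R_m) = 29.7888 / 61.6224 = 0.4834
E(R) = R_f + β × MRP = 5.51% + 0.4834 × 3.05% = 6.98%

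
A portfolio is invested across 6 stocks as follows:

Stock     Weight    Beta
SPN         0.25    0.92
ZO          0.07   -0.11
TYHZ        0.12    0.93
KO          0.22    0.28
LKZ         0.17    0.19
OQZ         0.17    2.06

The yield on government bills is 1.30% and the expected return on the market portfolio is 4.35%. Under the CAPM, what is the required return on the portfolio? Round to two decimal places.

3.67%

β_P = Σ w_i β_i = 0.25×0.92 + 0.07×-0.11 + 0.12×0.93 + 0.22×0.28 + 0.17×0.19 + 0.17×2.06 = 0.7780
MRP = 4.35% − 1.30% = 3.05%
E(R_P) = R_f + β_P × MRP = 1.30% + 0.7780 × 3.05% = 3.67%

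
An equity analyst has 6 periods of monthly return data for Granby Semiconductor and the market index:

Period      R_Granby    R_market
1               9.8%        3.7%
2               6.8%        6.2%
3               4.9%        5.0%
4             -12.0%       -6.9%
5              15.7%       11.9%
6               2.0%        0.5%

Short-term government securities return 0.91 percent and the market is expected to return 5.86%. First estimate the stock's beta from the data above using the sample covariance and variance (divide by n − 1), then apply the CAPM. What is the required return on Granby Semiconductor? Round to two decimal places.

7.96%

Mean R_i = (9.8 + 6.8 + 4.9 − 12.0 + 15.7 + 2.0) / 6 = 4.5333%
Mean R_m = (3.7 + 6.2 + 5.0 − 6.9 + 11.9 + 0.5) / 6 = 3.4000%
Σ(R_i − R̄_i)(R_m − R̄_m) = 281.0700  ⇒  Cov = 281.0700 / 5 = 56.2140
Σ(R_m − R̄_m)² = 197.2400  ⇒  Var(R_m) = 197.2400 / 5 = 39.4480
β = Cov / Var(R_m) = 56.2140 / 39.4480 = 1.4250
MRP = 5.86% − 0.91% = 4.95%
E(R) = R_f + β × MRP = 0.91% + 1.4250 × 4.95% = 7.96%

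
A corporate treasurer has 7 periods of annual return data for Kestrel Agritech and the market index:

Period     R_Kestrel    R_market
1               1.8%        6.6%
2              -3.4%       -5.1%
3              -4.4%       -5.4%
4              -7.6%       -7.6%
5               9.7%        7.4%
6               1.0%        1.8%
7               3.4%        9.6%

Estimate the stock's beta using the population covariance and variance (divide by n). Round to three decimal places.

0.724

Mean R_i = (1.8 − 3.4 − 4.4 − 7.6 + 9.7 + 1.0 + 3.4) / 7 = 0.0714%
Mean R_m = (6.6 − 5.1 − 5.4 − 7.6 + 7.4 + 1.8 + 9.6) / 7 = 1.0429%
Σ(R_i − R̄_i)(R_m − R̄_m) = 216.4386  ⇒  Cov = 216.4386 / 7 = 30.9198
Σ(R_m − R̄_m)² = 299.0371  ⇒  Var(R_m) = 299.0371 / 7 = 42.7196
β = Cov / Var(R_m) = 30.9198 / 42.7196 = 0.7238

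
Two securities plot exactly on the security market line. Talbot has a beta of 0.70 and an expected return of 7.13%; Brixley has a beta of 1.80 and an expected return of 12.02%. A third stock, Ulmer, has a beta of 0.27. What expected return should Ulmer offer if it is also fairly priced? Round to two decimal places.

MRP (SML slope) = (12.02% − 7.13%) / (1.80 − 0.70) = 4.89% / 1.10 = 4.4455%
R_f (intercept) = 7.13% − 0.70 × 4.4455% = 4.0182%
E(R_Ulmer) = R_f + β × MRP = 4.0182% + 0.27 × 4.4455% = 5.22%

5.22%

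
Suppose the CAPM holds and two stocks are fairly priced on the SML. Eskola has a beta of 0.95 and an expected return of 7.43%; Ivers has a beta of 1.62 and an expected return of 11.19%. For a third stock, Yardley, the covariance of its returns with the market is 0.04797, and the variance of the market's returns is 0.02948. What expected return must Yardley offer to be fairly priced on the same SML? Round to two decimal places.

11.23%

MRP = (11.19% − 7.43%) / (1.62 − 0.95) = 5.6119%
R_f = 7.43% − 0.95 × 5.6119% = 2.0987%
β_Yardley = Cov / Var(R_m) = 0.04797 / 0.02948 = 1.6272
E(R_Yardley) = R_f + β × MRP = 2.0987% + 1.6272 × 5.6119% = 11.23%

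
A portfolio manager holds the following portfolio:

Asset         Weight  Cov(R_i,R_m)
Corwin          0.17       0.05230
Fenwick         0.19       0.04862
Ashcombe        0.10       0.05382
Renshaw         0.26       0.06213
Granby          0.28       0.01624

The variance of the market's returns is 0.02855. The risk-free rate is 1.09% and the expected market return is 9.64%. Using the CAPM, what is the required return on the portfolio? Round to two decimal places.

β_Corwin = 0.05230 / 0.02855 = 1.8319
β_Fenwick = 0.04862 / 0.02855 = 1.7030
β_Ashcombe = 0.05382 / 0.02855 = 1.8851
β_Renshaw = 0.06213 / 0.02855 = 2.1762
β_Granby = 0.01624 / 0.02855 = 0.5688
β_P = Σ w_i β_i = 0.17×1.8319 + 0.19×1.7030 + 0.10×1.8851 + 0.26×2.1762 + 0.28×0.5688 = 1.5486
MRP = 9.64% − 1.09% = 8.55%
E(R_P) = R_f + β_P × MRP = 1.09% + 1.5486 × 8.55% = 14.33%

14.33%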